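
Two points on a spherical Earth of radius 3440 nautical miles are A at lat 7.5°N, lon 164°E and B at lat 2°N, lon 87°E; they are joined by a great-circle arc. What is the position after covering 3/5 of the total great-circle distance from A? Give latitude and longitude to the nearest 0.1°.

Write both endpoints as unit vectors p₁, p₂ with components (cos φ cos λ, cos φ sin λ, sin φ).
The central angle between the endpoints is δ = arccos(p₁·p₂) ≈ 1.341 rad (76.9°).
Interpolate at f = 3/5 with slerp weights a = sin((1−f)δ)/sin δ ≈ 0.525, b = sin(fδ)/sin δ ≈ 0.740.
p = a·p₁ + b·p₂ ≈ (-0.462, 0.882, 0.094); φ = arcsin(p_z) ≈ 5.41°, λ = atan2(p_y, p_x) ≈ 117.62°.

≈ lat 5.4°N, lon 117.6°E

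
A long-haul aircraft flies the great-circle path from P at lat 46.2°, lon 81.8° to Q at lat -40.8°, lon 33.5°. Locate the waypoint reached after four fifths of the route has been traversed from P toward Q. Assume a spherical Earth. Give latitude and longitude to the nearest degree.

Convert each endpoint to a unit vector on the sphere (x = cos φ cos λ, y = cos φ sin λ, z = sin φ).
The central angle between the endpoints is δ = arccos(p₁·p₂) ≈ 1.694 rad (97.1°).
Interpolate at f = 4/5 with slerp weights a = sin((1−f)δ)/sin δ ≈ 0.335, b = sin(fδ)/sin δ ≈ 0.984.
p = a·p₁ + b·p₂ ≈ (0.654, 0.641, -0.401); φ = arcsin(p_z) ≈ -23.67°, λ = atan2(p_y, p_x) ≈ 44.39°.

≈ lat -24°, lon 44°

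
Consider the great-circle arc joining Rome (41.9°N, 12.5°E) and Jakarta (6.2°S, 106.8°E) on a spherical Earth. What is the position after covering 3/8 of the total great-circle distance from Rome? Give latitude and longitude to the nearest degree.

Convert each endpoint to a unit vector on the sphere (x = cos φ cos λ, y = cos φ sin λ, z = sin φ).
The central angle between the endpoints is δ = arccos(p₁·p₂) ≈ 1.699 rad (97.3°).
Interpolate at f = 3/8 with slerp weights a = sin((1−f)δ)/sin δ ≈ 0.880, b = sin(fδ)/sin δ ≈ 0.600.
p = a·p₁ + b·p₂ ≈ (0.467, 0.713, 0.523); φ = arcsin(p_z) ≈ 31.55°, λ = atan2(p_y, p_x) ≈ 56.74°.

≈ (32°N, 57°E)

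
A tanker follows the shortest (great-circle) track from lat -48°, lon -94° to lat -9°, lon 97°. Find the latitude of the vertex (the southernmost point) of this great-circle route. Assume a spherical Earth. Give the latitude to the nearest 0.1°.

≈ -81.4°

The great circle lies in the plane with unit normal n̂ = (p₁ × p₂)/|p₁ × p₂|.
Here n̂_z ≈ -0.149; the vertex latitude is φ_max = arccos|n̂_z| ≈ 81.4°.
Check via Clairaut: cos φ_max = |cos φ₁| · sin C = cos(48.0°)·sin(167.1°) ≈ 0.149, again giving ≈ 81.4°.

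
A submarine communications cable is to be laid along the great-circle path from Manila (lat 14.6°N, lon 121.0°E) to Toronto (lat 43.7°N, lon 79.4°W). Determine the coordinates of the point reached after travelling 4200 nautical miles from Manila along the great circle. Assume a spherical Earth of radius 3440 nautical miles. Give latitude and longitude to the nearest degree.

≈ lat 73°N, lon 170°W

Convert each endpoint to a unit vector on the sphere (x = cos φ cos λ, y = cos φ sin λ, z = sin φ).
The central angle between the endpoints is δ = arccos(p₁·p₂) ≈ 2.073 rad (118.8°). The total great-circle distance is δ·R ≈ 2.073 × 3440 ≈ 7132 nmi, so the target fraction is f = 4200/7132 ≈ 0.589.
Interpolate at f ≈ 0.589 with slerp weights a = sin((1−f)δ)/sin δ ≈ 0.859, b = sin(fδ)/sin δ ≈ 1.072.
p = a·p₁ + b·p₂ ≈ (-0.286, -0.049, 0.957); φ = arcsin(p_z) ≈ 73.15°, λ = atan2(p_y, p_x) ≈ -170.22°.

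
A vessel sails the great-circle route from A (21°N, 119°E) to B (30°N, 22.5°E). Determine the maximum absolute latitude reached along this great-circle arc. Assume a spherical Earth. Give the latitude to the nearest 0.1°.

The great circle lies in the plane with unit normal n̂ = (p₁ × p₂)/|p₁ × p₂|.
Here n̂_z ≈ -0.806; the vertex latitude is φ_max = arccos|n̂_z| ≈ 36.3°.
Check via Clairaut: cos φ_max = |cos φ₁| · sin C = cos(21.0°)·sin(59.7°) ≈ 0.806, again giving ≈ 36.3°.

≈ 36.3°N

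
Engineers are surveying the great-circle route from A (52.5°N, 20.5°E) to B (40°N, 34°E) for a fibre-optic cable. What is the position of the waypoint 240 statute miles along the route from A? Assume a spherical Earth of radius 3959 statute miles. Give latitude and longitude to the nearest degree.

≈ (50°N, 24°E)

Convert each endpoint to a unit vector on the sphere (x = cos φ cos λ, y = cos φ sin λ, z = sin φ).
The central angle between the endpoints is δ = arccos(p₁·p₂) ≈ 0.271 rad (15.5°). The total great-circle distance is δ·R ≈ 0.271 × 3959 ≈ 1074 mi, so the target fraction is f = 240/1074 ≈ 0.223.
Interpolate at f ≈ 0.223 with slerp weights a = sin((1−f)δ)/sin δ ≈ 0.780, b = sin(fδ)/sin δ ≈ 0.226.
p = a·p₁ + b·p₂ ≈ (0.589, 0.263, 0.764); φ = arcsin(p_z) ≈ 49.86°, λ = atan2(p_y, p_x) ≈ 24.09°.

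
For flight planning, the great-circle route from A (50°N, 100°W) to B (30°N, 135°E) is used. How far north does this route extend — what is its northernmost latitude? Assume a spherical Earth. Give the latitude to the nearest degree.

≈ 63°N

The great circle lies in the plane with unit normal n̂ = (p₁ × p₂)/|p₁ × p₂|.
Here n̂_z ≈ -0.457; the vertex latitude is φ_max = arccos|n̂_z| ≈ 62.8°.
Check via Clairaut: cos φ_max = |cos φ₁| · sin C = cos(50.0°)·sin(45.3°) ≈ 0.457, again giving ≈ 62.8°.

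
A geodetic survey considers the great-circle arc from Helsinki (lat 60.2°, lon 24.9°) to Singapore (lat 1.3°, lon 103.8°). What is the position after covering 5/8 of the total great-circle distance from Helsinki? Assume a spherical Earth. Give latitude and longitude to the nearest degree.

≈ lat 28°, lon 87°

From cos δ = sin φ₁ sin φ₂ + cos φ₁ cos φ₂ cos Δλ, the central angle is δ ≈ 1.455 rad (83.4°).
Interpolate at f = 5/8 with slerp weights a = sin((1−f)δ)/sin δ ≈ 0.523, b = sin(fδ)/sin δ ≈ 0.794.
p = a·p₁ + b·p₂ ≈ (0.046, 0.881, 0.471); φ = arcsin(p_z) ≈ 28.13°, λ = atan2(p_y, p_x) ≈ 87.01°.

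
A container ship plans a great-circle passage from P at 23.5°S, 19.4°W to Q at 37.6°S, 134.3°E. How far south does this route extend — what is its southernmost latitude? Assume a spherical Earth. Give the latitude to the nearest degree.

The great circle lies in the plane with unit normal n̂ = (p₁ × p₂)/|p₁ × p₂|.
Here n̂_z ≈ +0.353; the vertex latitude is φ_max = arccos|n̂_z| ≈ 69.4°.
Check via Clairaut: cos φ_max = |cos φ₁| · sin C = cos(23.5°)·sin(157.4°) ≈ 0.353, again giving ≈ 69.4°.

≈ 69°S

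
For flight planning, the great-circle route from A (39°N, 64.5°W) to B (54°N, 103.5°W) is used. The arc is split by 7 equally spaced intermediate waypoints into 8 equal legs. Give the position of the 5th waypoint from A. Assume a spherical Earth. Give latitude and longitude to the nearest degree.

≈ (50°N, 86°W)

Convert each endpoint to a unit vector on the sphere (x = cos φ cos λ, y = cos φ sin λ, z = sin φ).
The central angle between the endpoints is δ = arccos(p₁·p₂) ≈ 0.527 rad (30.2°).
Interpolate at f = 5/8 with slerp weights a = sin((1−f)δ)/sin δ ≈ 0.390, b = sin(fδ)/sin δ ≈ 0.643.
p = a·p₁ + b·p₂ ≈ (0.042, -0.641, 0.766); φ = arcsin(p_z) ≈ 50.00°, λ = atan2(p_y, p_x) ≈ -86.22°.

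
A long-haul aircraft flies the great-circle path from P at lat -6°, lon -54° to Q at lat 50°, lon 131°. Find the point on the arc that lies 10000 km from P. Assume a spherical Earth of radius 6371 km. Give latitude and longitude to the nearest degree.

Write both endpoints as unit vectors p₁, p₂ with components (cos φ cos λ, cos φ sin λ, sin φ).
The central angle between the endpoints is δ = arccos(p₁·p₂) ≈ 2.370 rad (135.8°). The total great-circle distance is δ·R ≈ 2.370 × 6371 ≈ 15100 km, so the target fraction is f = 10000/15100 ≈ 0.662.
Interpolate at f ≈ 0.662 with slerp weights a = sin((1−f)δ)/sin δ ≈ 1.029, b = sin(fδ)/sin δ ≈ 1.434.
p = a·p₁ + b·p₂ ≈ (-0.003, -0.132, 0.991); φ = arcsin(p_z) ≈ 82.39°, λ = atan2(p_y, p_x) ≈ -91.33°.

≈ lat 82°, lon -91°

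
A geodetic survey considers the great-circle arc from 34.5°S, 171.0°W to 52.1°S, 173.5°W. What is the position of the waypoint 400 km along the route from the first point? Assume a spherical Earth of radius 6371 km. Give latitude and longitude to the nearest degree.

Convert each endpoint to a unit vector on the sphere (x = cos φ cos λ, y = cos φ sin λ, z = sin φ).
The central angle between the endpoints is δ = arccos(p₁·p₂) ≈ 0.309 rad (17.7°). The total great-circle distance is δ·R ≈ 0.309 × 6371 ≈ 1967 km, so the target fraction is f = 400/1967 ≈ 0.203.
Interpolate at f ≈ 0.203 with slerp weights a = sin((1−f)δ)/sin δ ≈ 0.801, b = sin(fδ)/sin δ ≈ 0.206.
p = a·p₁ + b·p₂ ≈ (-0.778, -0.118, -0.617); φ = arcsin(p_z) ≈ -38.08°, λ = atan2(p_y, p_x) ≈ -171.40°.

≈ 38°S, 171°W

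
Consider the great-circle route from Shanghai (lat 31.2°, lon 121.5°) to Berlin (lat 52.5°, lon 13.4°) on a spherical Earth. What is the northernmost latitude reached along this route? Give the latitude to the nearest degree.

≈ 59°

The great circle lies in the plane with unit normal n̂ = (p₁ × p₂)/|p₁ × p₂|.
Here n̂_z ≈ -0.511; the vertex latitude is φ_max = arccos|n̂_z| ≈ 59.3°.
Check via Clairaut: cos φ_max = |cos φ₁| · sin C = cos(31.2°)·sin(36.7°) ≈ 0.511, again giving ≈ 59.3°.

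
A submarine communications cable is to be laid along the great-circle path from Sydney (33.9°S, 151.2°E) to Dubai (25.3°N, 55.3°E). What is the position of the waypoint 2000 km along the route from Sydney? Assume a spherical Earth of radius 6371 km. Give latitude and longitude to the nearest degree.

≈ (27°S, 132°E)

From cos δ = sin φ₁ sin φ₂ + cos φ₁ cos φ₂ cos Δλ, the central angle is δ ≈ 1.892 rad (108.4°). The total great-circle distance is δ·R ≈ 1.892 × 6371 ≈ 12052 km, so the target fraction is f = 2000/12052 ≈ 0.166.
Interpolate at f ≈ 0.166 with slerp weights a = sin((1−f)δ)/sin δ ≈ 1.054, b = sin(fδ)/sin δ ≈ 0.325.
p = a·p₁ + b·p₂ ≈ (-0.599, 0.663, -0.449); φ = arcsin(p_z) ≈ -26.66°, λ = atan2(p_y, p_x) ≈ 132.09°.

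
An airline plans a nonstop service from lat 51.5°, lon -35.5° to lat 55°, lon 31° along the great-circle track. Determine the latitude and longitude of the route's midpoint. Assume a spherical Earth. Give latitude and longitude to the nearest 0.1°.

≈ lat 58.0°, lon -3.8°

Convert each endpoint to a unit vector on the sphere (x = cos φ cos λ, y = cos φ sin λ, z = sin φ).
The central angle between the endpoints is δ = arccos(p₁·p₂) ≈ 0.671 rad (38.4°).
Interpolate at f = 1/2 with slerp weights a = sin((1−f)δ)/sin δ ≈ 0.529, b = sin(fδ)/sin δ ≈ 0.529.
p = a·p₁ + b·p₂ ≈ (0.529, -0.035, 0.848); φ = arcsin(p_z) ≈ 58.01°, λ = atan2(p_y, p_x) ≈ -3.79°.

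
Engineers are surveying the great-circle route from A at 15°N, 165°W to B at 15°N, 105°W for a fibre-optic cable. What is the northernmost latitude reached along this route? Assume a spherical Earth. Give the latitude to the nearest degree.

The great circle lies in the plane with unit normal n̂ = (p₁ × p₂)/|p₁ × p₂|.
Here n̂_z ≈ +0.955; the vertex latitude is φ_max = arccos|n̂_z| ≈ 17.2°.
Check via Clairaut: cos φ_max = |cos φ₁| · sin C = cos(15.0°)·sin(81.5°) ≈ 0.955, again giving ≈ 17.2°.

≈ 17°N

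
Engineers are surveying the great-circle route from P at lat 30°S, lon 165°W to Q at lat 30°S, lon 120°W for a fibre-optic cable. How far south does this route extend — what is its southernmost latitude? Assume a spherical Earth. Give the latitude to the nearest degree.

≈ 32°S

The great circle lies in the plane with unit normal n̂ = (p₁ × p₂)/|p₁ × p₂|.
Here n̂_z ≈ +0.848; the vertex latitude is φ_max = arccos|n̂_z| ≈ 32.0°.
Check via Clairaut: cos φ_max = |cos φ₁| · sin C = cos(30.0°)·sin(101.7°) ≈ 0.848, again giving ≈ 32.0°.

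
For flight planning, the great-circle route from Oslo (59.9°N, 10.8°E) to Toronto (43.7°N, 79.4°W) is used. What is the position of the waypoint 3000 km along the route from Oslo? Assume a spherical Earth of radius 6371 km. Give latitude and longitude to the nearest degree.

The haversine formula gives a central angle δ ≈ 0.932 rad (53.4°) between the endpoints. The total great-circle distance is δ·R ≈ 0.932 × 6371 ≈ 5936 km, so the target fraction is f = 3000/5936 ≈ 0.505.
Interpolate at f ≈ 0.505 with slerp weights a = sin((1−f)δ)/sin δ ≈ 0.554, b = sin(fδ)/sin δ ≈ 0.565.
p = a·p₁ + b·p₂ ≈ (0.348, -0.350, 0.870); φ = arcsin(p_z) ≈ 60.44°, λ = atan2(p_y, p_x) ≈ -45.12°.

≈ (60°N, 45°W)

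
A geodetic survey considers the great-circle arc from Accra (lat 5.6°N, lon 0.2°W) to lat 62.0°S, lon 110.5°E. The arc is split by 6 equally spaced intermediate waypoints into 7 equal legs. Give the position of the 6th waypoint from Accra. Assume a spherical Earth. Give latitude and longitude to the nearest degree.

≈ lat 62°S, lon 78°E

The haversine formula gives a central angle δ ≈ 1.825 rad (104.6°) between the endpoints.
Interpolate at f = 6/7 with slerp weights a = sin((1−f)δ)/sin δ ≈ 0.266, b = sin(fδ)/sin δ ≈ 1.033.
p = a·p₁ + b·p₂ ≈ (0.095, 0.453, -0.886); φ = arcsin(p_z) ≈ -62.40°, λ = atan2(p_y, p_x) ≈ 78.15°.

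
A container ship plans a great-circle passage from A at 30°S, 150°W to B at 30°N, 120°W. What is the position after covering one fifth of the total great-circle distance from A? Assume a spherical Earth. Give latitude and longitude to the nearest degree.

≈ 18°S, 143°W

Convert each endpoint to a unit vector on the sphere (x = cos φ cos λ, y = cos φ sin λ, z = sin φ).
The central angle between the endpoints is δ = arccos(p₁·p₂) ≈ 1.160 rad (66.5°).
Interpolate at f = 1/5 with slerp weights a = sin((1−f)δ)/sin δ ≈ 0.873, b = sin(fδ)/sin δ ≈ 0.251.
p = a·p₁ + b·p₂ ≈ (-0.763, -0.566, -0.311); φ = arcsin(p_z) ≈ -18.13°, λ = atan2(p_y, p_x) ≈ -143.44°.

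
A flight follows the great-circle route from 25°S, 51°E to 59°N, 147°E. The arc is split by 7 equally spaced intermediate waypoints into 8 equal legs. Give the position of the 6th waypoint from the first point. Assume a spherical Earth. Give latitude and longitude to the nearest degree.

≈ 46°N, 104°E

Convert each endpoint to a unit vector on the sphere (x = cos φ cos λ, y = cos φ sin λ, z = sin φ).
The central angle between the endpoints is δ = arccos(p₁·p₂) ≈ 1.994 rad (114.3°).
Interpolate at f = 6/8 with slerp weights a = sin((1−f)δ)/sin δ ≈ 0.525, b = sin(fδ)/sin δ ≈ 1.094.
p = a·p₁ + b·p₂ ≈ (-0.173, 0.676, 0.716); φ = arcsin(p_z) ≈ 45.72°, λ = atan2(p_y, p_x) ≈ 104.37°.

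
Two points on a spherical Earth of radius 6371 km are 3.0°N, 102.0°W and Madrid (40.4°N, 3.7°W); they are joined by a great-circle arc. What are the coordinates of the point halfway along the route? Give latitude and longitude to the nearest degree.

≈ 31°N, 62°W

Write both endpoints as unit vectors p₁, p₂ with components (cos φ cos λ, cos φ sin λ, sin φ).
The central angle between the endpoints is δ = arccos(p₁·p₂) ≈ 1.647 rad (94.4°).
Interpolate at f = 1/2 with slerp weights a = sin((1−f)δ)/sin δ ≈ 0.736, b = sin(fδ)/sin δ ≈ 0.736.
p = a·p₁ + b·p₂ ≈ (0.406, -0.755, 0.515); φ = arcsin(p_z) ≈ 31.01°, λ = atan2(p_y, p_x) ≈ -61.70°.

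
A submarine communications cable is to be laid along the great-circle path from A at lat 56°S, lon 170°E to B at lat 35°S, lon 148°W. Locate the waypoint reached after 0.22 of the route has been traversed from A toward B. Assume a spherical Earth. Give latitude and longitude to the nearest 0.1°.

The haversine formula gives a central angle δ ≈ 0.616 rad (35.3°) between the endpoints.
Interpolate at f = 0.22 with slerp weights a = sin((1−f)δ)/sin δ ≈ 0.800, b = sin(fδ)/sin δ ≈ 0.234.
p = a·p₁ + b·p₂ ≈ (-0.603, -0.024, -0.797); φ = arcsin(p_z) ≈ -52.88°, λ = atan2(p_y, p_x) ≈ -177.74°.

≈ lat 52.9°S, lon 177.7°W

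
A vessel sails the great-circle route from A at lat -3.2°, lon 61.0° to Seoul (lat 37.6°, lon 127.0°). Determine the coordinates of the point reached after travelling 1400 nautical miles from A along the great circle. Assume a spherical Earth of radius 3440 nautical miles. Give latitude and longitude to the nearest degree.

≈ lat 12°, lon 79°

Write both endpoints as unit vectors p₁, p₂ with components (cos φ cos λ, cos φ sin λ, sin φ).
The central angle between the endpoints is δ = arccos(p₁·p₂) ≈ 1.279 rad (73.3°). The total great-circle distance is δ·R ≈ 1.279 × 3440 ≈ 4400 nmi, so the target fraction is f = 1400/4400 ≈ 0.318.
Interpolate at f ≈ 0.318 with slerp weights a = sin((1−f)δ)/sin δ ≈ 0.799, b = sin(fδ)/sin δ ≈ 0.413.
p = a·p₁ + b·p₂ ≈ (0.190, 0.960, 0.208); φ = arcsin(p_z) ≈ 11.98°, λ = atan2(p_y, p_x) ≈ 78.81°.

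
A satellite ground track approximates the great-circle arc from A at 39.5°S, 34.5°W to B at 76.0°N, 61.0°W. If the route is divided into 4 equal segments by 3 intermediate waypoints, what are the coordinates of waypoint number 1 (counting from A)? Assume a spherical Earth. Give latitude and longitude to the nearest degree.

≈ 10°S, 38°W

From cos δ = sin φ₁ sin φ₂ + cos φ₁ cos φ₂ cos Δλ, the central angle is δ ≈ 2.038 rad (116.8°).
Interpolate at f = 1/4 with slerp weights a = sin((1−f)δ)/sin δ ≈ 1.119, b = sin(fδ)/sin δ ≈ 0.546.
p = a·p₁ + b·p₂ ≈ (0.776, -0.605, -0.182); φ = arcsin(p_z) ≈ -10.47°, λ = atan2(p_y, p_x) ≈ -37.94°.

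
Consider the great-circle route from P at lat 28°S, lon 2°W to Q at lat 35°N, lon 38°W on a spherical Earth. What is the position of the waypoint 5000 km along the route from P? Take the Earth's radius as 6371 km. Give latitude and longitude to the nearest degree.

From cos δ = sin φ₁ sin φ₂ + cos φ₁ cos φ₂ cos Δλ, the central angle is δ ≈ 1.249 rad (71.6°). The total great-circle distance is δ·R ≈ 1.249 × 6371 ≈ 7960 km, so the target fraction is f = 5000/7960 ≈ 0.628.
Interpolate at f ≈ 0.628 with slerp weights a = sin((1−f)δ)/sin δ ≈ 0.472, b = sin(fδ)/sin δ ≈ 0.745.
p = a·p₁ + b·p₂ ≈ (0.898, -0.390, 0.205); φ = arcsin(p_z) ≈ 11.86°, λ = atan2(p_y, p_x) ≈ -23.50°.

≈ lat 12°N, lon 23°W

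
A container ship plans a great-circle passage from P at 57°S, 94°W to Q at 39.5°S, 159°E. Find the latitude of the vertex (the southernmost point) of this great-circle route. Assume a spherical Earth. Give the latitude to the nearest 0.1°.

The great circle lies in the plane with unit normal n̂ = (p₁ × p₂)/|p₁ × p₂|.
Here n̂_z ≈ -0.441; the vertex latitude is φ_max = arccos|n̂_z| ≈ 63.8°.
Check via Clairaut: cos φ_max = |cos φ₁| · sin C = cos(57.0°)·sin(126.0°) ≈ 0.441, again giving ≈ 63.8°.

≈ 63.8°S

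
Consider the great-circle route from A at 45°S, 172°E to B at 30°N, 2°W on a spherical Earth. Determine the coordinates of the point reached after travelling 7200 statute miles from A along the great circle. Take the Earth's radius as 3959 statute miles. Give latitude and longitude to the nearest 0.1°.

≈ 28.2°S, 13.6°E

Convert each endpoint to a unit vector on the sphere (x = cos φ cos λ, y = cos φ sin λ, z = sin φ).
The central angle between the endpoints is δ = arccos(p₁·p₂) ≈ 2.867 rad (164.3°). The total great-circle distance is δ·R ≈ 2.867 × 3959 ≈ 11351 mi, so the target fraction is f = 7200/11351 ≈ 0.634.
Interpolate at f ≈ 0.634 with slerp weights a = sin((1−f)δ)/sin δ ≈ 3.198, b = sin(fδ)/sin δ ≈ 3.577.
p = a·p₁ + b·p₂ ≈ (0.857, 0.207, -0.473); φ = arcsin(p_z) ≈ -28.21°, λ = atan2(p_y, p_x) ≈ 13.56°.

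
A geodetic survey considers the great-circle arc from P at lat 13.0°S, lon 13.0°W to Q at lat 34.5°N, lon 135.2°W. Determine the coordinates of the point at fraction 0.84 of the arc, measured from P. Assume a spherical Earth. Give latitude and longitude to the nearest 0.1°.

The haversine formula gives a central angle δ ≈ 2.160 rad (123.7°) between the endpoints.
Interpolate at f = 0.84 with slerp weights a = sin((1−f)δ)/sin δ ≈ 0.407, b = sin(fδ)/sin δ ≈ 1.167.
p = a·p₁ + b·p₂ ≈ (-0.296, -0.767, 0.569); φ = arcsin(p_z) ≈ 34.71°, λ = atan2(p_y, p_x) ≈ -111.09°.

≈ lat 34.7°N, lon 111.1°W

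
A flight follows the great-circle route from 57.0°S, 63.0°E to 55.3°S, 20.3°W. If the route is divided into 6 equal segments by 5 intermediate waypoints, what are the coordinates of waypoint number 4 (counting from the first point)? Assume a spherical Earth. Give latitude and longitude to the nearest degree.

≈ 62°S, 5°E

From cos δ = sin φ₁ sin φ₂ + cos φ₁ cos φ₂ cos Δλ, the central angle is δ ≈ 0.759 rad (43.5°).
Interpolate at f = 4/6 with slerp weights a = sin((1−f)δ)/sin δ ≈ 0.364, b = sin(fδ)/sin δ ≈ 0.704.
p = a·p₁ + b·p₂ ≈ (0.466, 0.037, -0.884); φ = arcsin(p_z) ≈ -62.13°, λ = atan2(p_y, p_x) ≈ 4.59°.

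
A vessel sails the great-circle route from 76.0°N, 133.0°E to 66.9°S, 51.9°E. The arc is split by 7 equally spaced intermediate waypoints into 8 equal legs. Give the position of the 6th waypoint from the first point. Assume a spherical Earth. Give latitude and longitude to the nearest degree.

Convert each endpoint to a unit vector on the sphere (x = cos φ cos λ, y = cos φ sin λ, z = sin φ).
The central angle between the endpoints is δ = arccos(p₁·p₂) ≈ 2.642 rad (151.4°).
Interpolate at f = 6/8 with slerp weights a = sin((1−f)δ)/sin δ ≈ 1.281, b = sin(fδ)/sin δ ≈ 1.914.
p = a·p₁ + b·p₂ ≈ (0.252, 0.818, -0.518); φ = arcsin(p_z) ≈ -31.18°, λ = atan2(p_y, p_x) ≈ 72.87°.

≈ 31°S, 73°E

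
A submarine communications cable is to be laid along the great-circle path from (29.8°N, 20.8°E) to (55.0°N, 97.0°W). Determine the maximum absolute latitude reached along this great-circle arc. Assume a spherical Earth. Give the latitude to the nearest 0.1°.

The great circle lies in the plane with unit normal n̂ = (p₁ × p₂)/|p₁ × p₂|.
Here n̂_z ≈ -0.447; the vertex latitude is φ_max = arccos|n̂_z| ≈ 63.4°.

≈ 63.4°N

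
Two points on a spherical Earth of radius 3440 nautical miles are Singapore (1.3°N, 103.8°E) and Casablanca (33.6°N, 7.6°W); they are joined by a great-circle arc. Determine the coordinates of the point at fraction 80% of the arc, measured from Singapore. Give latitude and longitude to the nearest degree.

≈ (36°N, 18°E)

From cos δ = sin φ₁ sin φ₂ + cos φ₁ cos φ₂ cos Δλ, the central angle is δ ≈ 1.866 rad (106.9°).
Interpolate at f = 0.80 with slerp weights a = sin((1−f)δ)/sin δ ≈ 0.381, b = sin(fδ)/sin δ ≈ 1.042.
p = a·p₁ + b·p₂ ≈ (0.770, 0.255, 0.585); φ = arcsin(p_z) ≈ 35.83°, λ = atan2(p_y, p_x) ≈ 18.35°.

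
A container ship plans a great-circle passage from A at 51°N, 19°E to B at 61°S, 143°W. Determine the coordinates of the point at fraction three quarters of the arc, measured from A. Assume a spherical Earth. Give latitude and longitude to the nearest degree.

From cos δ = sin φ₁ sin φ₂ + cos φ₁ cos φ₂ cos Δλ, the central angle is δ ≈ 2.896 rad (165.9°).
Interpolate at f = 3/4 with slerp weights a = sin((1−f)δ)/sin δ ≈ 2.719, b = sin(fδ)/sin δ ≈ 3.386.
p = a·p₁ + b·p₂ ≈ (0.307, -0.431, -0.849); φ = arcsin(p_z) ≈ -58.07°, λ = atan2(p_y, p_x) ≈ -54.56°.

≈ 58°S, 55°W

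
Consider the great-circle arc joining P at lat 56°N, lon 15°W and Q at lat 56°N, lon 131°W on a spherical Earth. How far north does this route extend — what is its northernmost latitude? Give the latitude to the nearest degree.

The great circle lies in the plane with unit normal n̂ = (p₁ × p₂)/|p₁ × p₂|.
Here n̂_z ≈ -0.337; the vertex latitude is φ_max = arccos|n̂_z| ≈ 70.3°.

≈ 70°N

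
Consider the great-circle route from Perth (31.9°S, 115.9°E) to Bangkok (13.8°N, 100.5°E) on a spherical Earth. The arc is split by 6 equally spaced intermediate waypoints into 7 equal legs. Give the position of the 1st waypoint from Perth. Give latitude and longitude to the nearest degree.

Write both endpoints as unit vectors p₁, p₂ with components (cos φ cos λ, cos φ sin λ, sin φ).
The central angle between the endpoints is δ = arccos(p₁·p₂) ≈ 0.838 rad (48.0°).
Interpolate at f = 1/7 with slerp weights a = sin((1−f)δ)/sin δ ≈ 0.885, b = sin(fδ)/sin δ ≈ 0.161.
p = a·p₁ + b·p₂ ≈ (-0.357, 0.830, -0.430); φ = arcsin(p_z) ≈ -25.44°, λ = atan2(p_y, p_x) ≈ 113.27°.

≈ 25°S, 113°E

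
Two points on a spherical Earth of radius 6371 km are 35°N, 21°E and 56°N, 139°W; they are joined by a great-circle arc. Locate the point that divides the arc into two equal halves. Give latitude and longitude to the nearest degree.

≈ 76°N, 12°W

From cos δ = sin φ₁ sin φ₂ + cos φ₁ cos φ₂ cos Δλ, the central angle is δ ≈ 1.526 rad (87.4°).
Interpolate at f = 1/2 with slerp weights a = sin((1−f)δ)/sin δ ≈ 0.692, b = sin(fδ)/sin δ ≈ 0.692.
p = a·p₁ + b·p₂ ≈ (0.237, -0.051, 0.970); φ = arcsin(p_z) ≈ 75.97°, λ = atan2(p_y, p_x) ≈ -12.07°.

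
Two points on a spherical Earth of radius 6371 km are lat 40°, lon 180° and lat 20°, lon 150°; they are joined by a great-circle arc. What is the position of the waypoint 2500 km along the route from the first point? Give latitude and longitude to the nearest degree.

From cos δ = sin φ₁ sin φ₂ + cos φ₁ cos φ₂ cos Δλ, the central angle is δ ≈ 0.567 rad (32.5°). The total great-circle distance is δ·R ≈ 0.567 × 6371 ≈ 3615 km, so the target fraction is f = 2500/3615 ≈ 0.691.
Interpolate at f ≈ 0.691 with slerp weights a = sin((1−f)δ)/sin δ ≈ 0.324, b = sin(fδ)/sin δ ≈ 0.711.
p = a·p₁ + b·p₂ ≈ (-0.827, 0.334, 0.452); φ = arcsin(p_z) ≈ 26.85°, λ = atan2(p_y, p_x) ≈ 158.00°.

≈ lat 27°, lon 158°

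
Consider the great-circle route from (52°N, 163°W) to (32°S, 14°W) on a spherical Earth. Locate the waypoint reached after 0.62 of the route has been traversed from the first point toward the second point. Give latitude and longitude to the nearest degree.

Convert each endpoint to a unit vector on the sphere (x = cos φ cos λ, y = cos φ sin λ, z = sin φ).
The central angle between the endpoints is δ = arccos(p₁·p₂) ≈ 2.616 rad (149.9°).
Interpolate at f = 0.62 with slerp weights a = sin((1−f)δ)/sin δ ≈ 1.671, b = sin(fδ)/sin δ ≈ 1.991.
p = a·p₁ + b·p₂ ≈ (0.654, -0.709, 0.262); φ = arcsin(p_z) ≈ 15.18°, λ = atan2(p_y, p_x) ≈ -47.31°.

≈ (15°N, 47°W)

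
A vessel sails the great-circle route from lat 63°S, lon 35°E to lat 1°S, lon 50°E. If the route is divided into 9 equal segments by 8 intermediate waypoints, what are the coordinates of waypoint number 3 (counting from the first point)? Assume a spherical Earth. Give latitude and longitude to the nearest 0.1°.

≈ lat 42.5°S, lon 43.1°E

Convert each endpoint to a unit vector on the sphere (x = cos φ cos λ, y = cos φ sin λ, z = sin φ).
The central angle between the endpoints is δ = arccos(p₁·p₂) ≈ 1.100 rad (63.0°).
Interpolate at f = 3/9 with slerp weights a = sin((1−f)δ)/sin δ ≈ 0.751, b = sin(fδ)/sin δ ≈ 0.402.
p = a·p₁ + b·p₂ ≈ (0.538, 0.504, -0.676); φ = arcsin(p_z) ≈ -42.54°, λ = atan2(p_y, p_x) ≈ 43.12°.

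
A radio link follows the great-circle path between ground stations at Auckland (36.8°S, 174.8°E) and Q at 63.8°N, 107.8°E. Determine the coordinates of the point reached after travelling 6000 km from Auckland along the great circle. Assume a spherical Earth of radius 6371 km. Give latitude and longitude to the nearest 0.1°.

≈ 13.2°N, 153.2°E

Write both endpoints as unit vectors p₁, p₂ with components (cos φ cos λ, cos φ sin λ, sin φ).
The central angle between the endpoints is δ = arccos(p₁·p₂) ≈ 1.982 rad (113.5°). The total great-circle distance is δ·R ≈ 1.982 × 6371 ≈ 12625 km, so the target fraction is f = 6000/12625 ≈ 0.475.
Interpolate at f ≈ 0.475 with slerp weights a = sin((1−f)δ)/sin δ ≈ 0.941, b = sin(fδ)/sin δ ≈ 0.882.
p = a·p₁ + b·p₂ ≈ (-0.869, 0.439, 0.228); φ = arcsin(p_z) ≈ 13.18°, λ = atan2(p_y, p_x) ≈ 153.20°.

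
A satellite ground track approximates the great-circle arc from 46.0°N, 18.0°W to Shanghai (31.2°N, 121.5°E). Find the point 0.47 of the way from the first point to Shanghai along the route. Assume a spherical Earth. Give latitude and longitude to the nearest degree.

From cos δ = sin φ₁ sin φ₂ + cos φ₁ cos φ₂ cos Δλ, the central angle is δ ≈ 1.650 rad (94.5°).
Interpolate at f = 0.47 with slerp weights a = sin((1−f)δ)/sin δ ≈ 0.770, b = sin(fδ)/sin δ ≈ 0.702.
p = a·p₁ + b·p₂ ≈ (0.195, 0.347, 0.917); φ = arcsin(p_z) ≈ 66.56°, λ = atan2(p_y, p_x) ≈ 60.71°.

≈ 67°N, 61°E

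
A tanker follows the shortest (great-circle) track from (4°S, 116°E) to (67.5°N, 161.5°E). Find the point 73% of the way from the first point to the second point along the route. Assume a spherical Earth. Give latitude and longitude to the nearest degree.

≈ (50°N, 137°E)

From cos δ = sin φ₁ sin φ₂ + cos φ₁ cos φ₂ cos Δλ, the central angle is δ ≈ 1.366 rad (78.3°).
Interpolate at f = 0.73 with slerp weights a = sin((1−f)δ)/sin δ ≈ 0.368, b = sin(fδ)/sin δ ≈ 0.858.
p = a·p₁ + b·p₂ ≈ (-0.472, 0.434, 0.767); φ = arcsin(p_z) ≈ 50.08°, λ = atan2(p_y, p_x) ≈ 137.40°.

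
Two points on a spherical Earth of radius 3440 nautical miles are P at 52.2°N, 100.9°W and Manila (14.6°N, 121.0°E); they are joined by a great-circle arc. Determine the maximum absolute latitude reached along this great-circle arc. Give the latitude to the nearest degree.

The great circle lies in the plane with unit normal n̂ = (p₁ × p₂)/|p₁ × p₂|.
Here n̂_z ≈ -0.408; the vertex latitude is φ_max = arccos|n̂_z| ≈ 65.9°.

≈ 66°N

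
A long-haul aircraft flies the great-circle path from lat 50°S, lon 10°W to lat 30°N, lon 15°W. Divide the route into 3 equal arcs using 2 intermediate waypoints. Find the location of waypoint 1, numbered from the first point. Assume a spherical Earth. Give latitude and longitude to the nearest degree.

≈ lat 23°S, lon 12°W

Convert each endpoint to a unit vector on the sphere (x = cos φ cos λ, y = cos φ sin λ, z = sin φ).
The central angle between the endpoints is δ = arccos(p₁·p₂) ≈ 1.398 rad (80.1°).
Interpolate at f = 1/3 with slerp weights a = sin((1−f)δ)/sin δ ≈ 0.815, b = sin(fδ)/sin δ ≈ 0.456.
p = a·p₁ + b·p₂ ≈ (0.898, -0.193, -0.396); φ = arcsin(p_z) ≈ -23.35°, λ = atan2(p_y, p_x) ≈ -12.15°.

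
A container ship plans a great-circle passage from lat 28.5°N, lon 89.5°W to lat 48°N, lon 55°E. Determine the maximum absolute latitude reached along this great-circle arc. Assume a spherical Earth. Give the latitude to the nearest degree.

≈ 70°N

The great circle lies in the plane with unit normal n̂ = (p₁ × p₂)/|p₁ × p₂|.
Here n̂_z ≈ +0.344; the vertex latitude is φ_max = arccos|n̂_z| ≈ 69.9°.
Check via Clairaut: cos φ_max = |cos φ₁| · sin C = cos(28.5°)·sin(23.1°) ≈ 0.344, again giving ≈ 69.9°.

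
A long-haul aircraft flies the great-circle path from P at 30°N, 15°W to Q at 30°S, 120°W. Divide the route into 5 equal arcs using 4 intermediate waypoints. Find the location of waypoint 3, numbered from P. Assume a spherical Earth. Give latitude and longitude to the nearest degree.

Write both endpoints as unit vectors p₁, p₂ with components (cos φ cos λ, cos φ sin λ, sin φ).
The central angle between the endpoints is δ = arccos(p₁·p₂) ≈ 2.031 rad (116.4°).
Interpolate at f = 3/5 with slerp weights a = sin((1−f)δ)/sin δ ≈ 0.810, b = sin(fδ)/sin δ ≈ 1.048.
p = a·p₁ + b·p₂ ≈ (0.224, -0.967, -0.119); φ = arcsin(p_z) ≈ -6.82°, λ = atan2(p_y, p_x) ≈ -76.95°.

≈ 7°S, 77°W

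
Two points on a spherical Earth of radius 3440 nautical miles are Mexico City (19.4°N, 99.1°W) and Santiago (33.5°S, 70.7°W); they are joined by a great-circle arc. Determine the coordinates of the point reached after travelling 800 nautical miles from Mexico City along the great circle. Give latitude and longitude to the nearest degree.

Write both endpoints as unit vectors p₁, p₂ with components (cos φ cos λ, cos φ sin λ, sin φ).
The central angle between the endpoints is δ = arccos(p₁·p₂) ≈ 1.037 rad (59.4°). The total great-circle distance is δ·R ≈ 1.037 × 3440 ≈ 3568 nmi, so the target fraction is f = 800/3568 ≈ 0.224.
Interpolate at f ≈ 0.224 with slerp weights a = sin((1−f)δ)/sin δ ≈ 0.837, b = sin(fδ)/sin δ ≈ 0.268.
p = a·p₁ + b·p₂ ≈ (-0.051, -0.990, 0.130); φ = arcsin(p_z) ≈ 7.49°, λ = atan2(p_y, p_x) ≈ -92.95°.

≈ 7°N, 93°W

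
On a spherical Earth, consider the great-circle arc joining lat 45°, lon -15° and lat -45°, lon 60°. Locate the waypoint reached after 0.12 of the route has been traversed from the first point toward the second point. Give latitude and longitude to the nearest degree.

≈ lat 35°, lon -3°

Convert each endpoint to a unit vector on the sphere (x = cos φ cos λ, y = cos φ sin λ, z = sin φ).
The central angle between the endpoints is δ = arccos(p₁·p₂) ≈ 1.950 rad (111.8°).
Interpolate at f = 0.12 with slerp weights a = sin((1−f)δ)/sin δ ≈ 1.065, b = sin(fδ)/sin δ ≈ 0.250.
p = a·p₁ + b·p₂ ≈ (0.816, -0.042, 0.577); φ = arcsin(p_z) ≈ 35.22°, λ = atan2(p_y, p_x) ≈ -2.95°.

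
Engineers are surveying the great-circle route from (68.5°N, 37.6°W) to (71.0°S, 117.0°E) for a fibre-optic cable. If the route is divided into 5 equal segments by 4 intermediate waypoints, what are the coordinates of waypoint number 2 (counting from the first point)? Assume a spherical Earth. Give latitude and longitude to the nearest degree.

≈ (11°N, 19°E)

Convert each endpoint to a unit vector on the sphere (x = cos φ cos λ, y = cos φ sin λ, z = sin φ).
The central angle between the endpoints is δ = arccos(p₁·p₂) ≈ 2.983 rad (170.9°).
Interpolate at f = 2/5 with slerp weights a = sin((1−f)δ)/sin δ ≈ 6.196, b = sin(fδ)/sin δ ≈ 5.901.
p = a·p₁ + b·p₂ ≈ (0.927, 0.326, 0.185); φ = arcsin(p_z) ≈ 10.67°, λ = atan2(p_y, p_x) ≈ 19.39°.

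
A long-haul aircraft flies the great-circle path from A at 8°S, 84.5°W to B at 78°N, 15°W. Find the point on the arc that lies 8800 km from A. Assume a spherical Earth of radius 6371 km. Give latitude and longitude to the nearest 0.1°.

Convert each endpoint to a unit vector on the sphere (x = cos φ cos λ, y = cos φ sin λ, z = sin φ).
The central angle between the endpoints is δ = arccos(p₁·p₂) ≈ 1.635 rad (93.7°). The total great-circle distance is δ·R ≈ 1.635 × 6371 ≈ 10416 km, so the target fraction is f = 8800/10416 ≈ 0.845.
Interpolate at f ≈ 0.845 with slerp weights a = sin((1−f)δ)/sin δ ≈ 0.251, b = sin(fδ)/sin δ ≈ 0.984.
p = a·p₁ + b·p₂ ≈ (0.221, -0.301, 0.928); φ = arcsin(p_z) ≈ 68.07°, λ = atan2(p_y, p_x) ≈ -53.63°.

≈ 68.1°N, 53.6°W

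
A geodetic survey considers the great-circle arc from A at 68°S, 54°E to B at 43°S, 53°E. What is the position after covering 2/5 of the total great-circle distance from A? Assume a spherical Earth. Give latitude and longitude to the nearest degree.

Write both endpoints as unit vectors p₁, p₂ with components (cos φ cos λ, cos φ sin λ, sin φ).
The central angle between the endpoints is δ = arccos(p₁·p₂) ≈ 0.436 rad (25.0°).
Interpolate at f = 2/5 with slerp weights a = sin((1−f)δ)/sin δ ≈ 0.612, b = sin(fδ)/sin δ ≈ 0.411.
p = a·p₁ + b·p₂ ≈ (0.316, 0.426, -0.848); φ = arcsin(p_z) ≈ -58.00°, λ = atan2(p_y, p_x) ≈ 53.43°.

≈ 58°S, 53°E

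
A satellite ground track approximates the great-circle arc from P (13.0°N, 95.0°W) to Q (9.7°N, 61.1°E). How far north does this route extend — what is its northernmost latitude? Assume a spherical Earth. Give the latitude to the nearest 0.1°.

The great circle lies in the plane with unit normal n̂ = (p₁ × p₂)/|p₁ × p₂|.
Here n̂_z ≈ +0.718; the vertex latitude is φ_max = arccos|n̂_z| ≈ 44.1°.
Check via Clairaut: cos φ_max = |cos φ₁| · sin C = cos(13.0°)·sin(47.4°) ≈ 0.718, again giving ≈ 44.1°.

≈ 44.1°N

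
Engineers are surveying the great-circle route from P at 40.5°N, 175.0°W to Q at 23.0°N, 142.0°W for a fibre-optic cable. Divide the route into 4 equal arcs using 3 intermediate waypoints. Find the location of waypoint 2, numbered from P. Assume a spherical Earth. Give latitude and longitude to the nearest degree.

≈ 33°N, 157°W

Write both endpoints as unit vectors p₁, p₂ with components (cos φ cos λ, cos φ sin λ, sin φ).
The central angle between the endpoints is δ = arccos(p₁·p₂) ≈ 0.572 rad (32.8°).
Interpolate at f = 2/4 with slerp weights a = sin((1−f)δ)/sin δ ≈ 0.521, b = sin(fδ)/sin δ ≈ 0.521.
p = a·p₁ + b·p₂ ≈ (-0.773, -0.330, 0.542); φ = arcsin(p_z) ≈ 32.83°, λ = atan2(p_y, p_x) ≈ -156.88°.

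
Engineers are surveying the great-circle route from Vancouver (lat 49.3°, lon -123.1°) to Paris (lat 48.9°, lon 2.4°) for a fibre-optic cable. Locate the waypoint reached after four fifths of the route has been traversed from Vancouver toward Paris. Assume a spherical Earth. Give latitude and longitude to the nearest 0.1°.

From cos δ = sin φ₁ sin φ₂ + cos φ₁ cos φ₂ cos Δλ, the central angle is δ ≈ 1.243 rad (71.2°).
Interpolate at f = 4/5 with slerp weights a = sin((1−f)δ)/sin δ ≈ 0.260, b = sin(fδ)/sin δ ≈ 0.886.
p = a·p₁ + b·p₂ ≈ (0.489, -0.118, 0.864); φ = arcsin(p_z) ≈ 59.80°, λ = atan2(p_y, p_x) ≈ -13.52°.

≈ lat 59.8°, lon -13.5°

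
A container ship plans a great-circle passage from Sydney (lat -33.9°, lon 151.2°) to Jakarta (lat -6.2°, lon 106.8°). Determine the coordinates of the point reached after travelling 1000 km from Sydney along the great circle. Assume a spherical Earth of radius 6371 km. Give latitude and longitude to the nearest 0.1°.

Write both endpoints as unit vectors p₁, p₂ with components (cos φ cos λ, cos φ sin λ, sin φ).
The central angle between the endpoints is δ = arccos(p₁·p₂) ≈ 0.863 rad (49.5°). The total great-circle distance is δ·R ≈ 0.863 × 6371 ≈ 5501 km, so the target fraction is f = 1000/5501 ≈ 0.182.
Interpolate at f ≈ 0.182 with slerp weights a = sin((1−f)δ)/sin δ ≈ 0.854, b = sin(fδ)/sin δ ≈ 0.206.
p = a·p₁ + b·p₂ ≈ (-0.680, 0.537, -0.499); φ = arcsin(p_z) ≈ -29.91°, λ = atan2(p_y, p_x) ≈ 141.70°.

≈ lat -29.9°, lon 141.7°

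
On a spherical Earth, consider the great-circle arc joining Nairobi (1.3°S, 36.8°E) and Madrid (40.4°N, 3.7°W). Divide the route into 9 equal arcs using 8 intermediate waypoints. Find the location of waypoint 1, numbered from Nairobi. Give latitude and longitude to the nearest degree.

≈ 4°N, 33°E

Write both endpoints as unit vectors p₁, p₂ with components (cos φ cos λ, cos φ sin λ, sin φ).
The central angle between the endpoints is δ = arccos(p₁·p₂) ≈ 0.971 rad (55.7°).
Interpolate at f = 1/9 with slerp weights a = sin((1−f)δ)/sin δ ≈ 0.921, b = sin(fδ)/sin δ ≈ 0.130.
p = a·p₁ + b·p₂ ≈ (0.836, 0.545, 0.064); φ = arcsin(p_z) ≈ 3.65°, λ = atan2(p_y, p_x) ≈ 33.09°.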